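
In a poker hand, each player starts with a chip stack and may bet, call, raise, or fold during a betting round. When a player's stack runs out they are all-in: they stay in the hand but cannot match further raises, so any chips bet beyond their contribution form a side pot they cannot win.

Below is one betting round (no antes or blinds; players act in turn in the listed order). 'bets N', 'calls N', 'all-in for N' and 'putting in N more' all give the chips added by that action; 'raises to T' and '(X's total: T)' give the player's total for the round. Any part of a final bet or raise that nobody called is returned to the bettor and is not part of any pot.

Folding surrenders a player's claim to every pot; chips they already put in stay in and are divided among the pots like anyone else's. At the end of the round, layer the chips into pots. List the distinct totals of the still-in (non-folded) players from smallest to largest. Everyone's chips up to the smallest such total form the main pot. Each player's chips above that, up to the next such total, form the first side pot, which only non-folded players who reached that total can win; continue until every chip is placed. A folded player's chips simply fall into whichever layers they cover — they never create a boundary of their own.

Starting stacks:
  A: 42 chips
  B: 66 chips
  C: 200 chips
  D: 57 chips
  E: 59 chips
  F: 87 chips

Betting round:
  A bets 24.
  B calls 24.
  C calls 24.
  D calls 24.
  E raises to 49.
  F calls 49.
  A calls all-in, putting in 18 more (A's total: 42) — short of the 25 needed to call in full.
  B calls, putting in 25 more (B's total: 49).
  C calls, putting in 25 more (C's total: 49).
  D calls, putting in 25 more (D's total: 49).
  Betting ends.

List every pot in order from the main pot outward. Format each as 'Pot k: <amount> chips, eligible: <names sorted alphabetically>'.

Contributions: A=42, B=49, C=49, D=49, E=49, F=49
Pot levels (distinct totals of non-folded players): 42, 49
Layer 1-42: 42 each from A, B, C, D, E, F = 42*6 = 252 chips; eligible A, B, C, D, E, F
Layer 43-49: 7 each from B, C, D, E, F = 7*5 = 35 chips; eligible B, C, D, E, F

Pot 1: 252 chips, eligible: A, B, C, D, E, F
Pot 2: 35 chips, eligible: B, C, D, E, F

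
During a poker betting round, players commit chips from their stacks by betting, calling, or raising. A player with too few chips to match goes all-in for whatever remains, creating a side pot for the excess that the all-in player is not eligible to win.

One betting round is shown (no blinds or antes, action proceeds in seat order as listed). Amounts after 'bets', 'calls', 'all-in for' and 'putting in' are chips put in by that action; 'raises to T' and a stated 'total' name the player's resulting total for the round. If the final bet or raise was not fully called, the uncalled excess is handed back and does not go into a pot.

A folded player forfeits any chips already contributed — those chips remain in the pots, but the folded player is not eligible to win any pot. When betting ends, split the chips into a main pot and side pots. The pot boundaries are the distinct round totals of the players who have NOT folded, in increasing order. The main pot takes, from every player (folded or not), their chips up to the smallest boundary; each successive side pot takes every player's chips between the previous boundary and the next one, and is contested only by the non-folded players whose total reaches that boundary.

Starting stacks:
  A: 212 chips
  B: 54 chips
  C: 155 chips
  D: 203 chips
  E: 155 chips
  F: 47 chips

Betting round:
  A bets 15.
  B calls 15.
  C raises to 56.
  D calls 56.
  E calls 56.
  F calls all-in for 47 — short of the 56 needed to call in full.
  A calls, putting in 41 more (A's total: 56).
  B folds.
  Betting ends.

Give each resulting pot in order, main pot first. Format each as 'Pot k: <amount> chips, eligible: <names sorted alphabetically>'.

Pot 1: 250 chips, eligible: A, C, D, E, F
Pot 2: 36 chips, eligible: A, C, D, E

Derivation:
Contributions: A=56, B=15, C=56, D=56, E=56, F=47
Folded: B
Pot levels (distinct totals of non-folded players): 47, 56
Layer 1-47: A 47 + B 15 + C 47 + D 47 + E 47 + F 47 = 250 chips; eligible A, C, D, E, F
Layer 48-56: 9 each from A, C, D, E = 9*4 = 36 chips; eligible A, C, D, E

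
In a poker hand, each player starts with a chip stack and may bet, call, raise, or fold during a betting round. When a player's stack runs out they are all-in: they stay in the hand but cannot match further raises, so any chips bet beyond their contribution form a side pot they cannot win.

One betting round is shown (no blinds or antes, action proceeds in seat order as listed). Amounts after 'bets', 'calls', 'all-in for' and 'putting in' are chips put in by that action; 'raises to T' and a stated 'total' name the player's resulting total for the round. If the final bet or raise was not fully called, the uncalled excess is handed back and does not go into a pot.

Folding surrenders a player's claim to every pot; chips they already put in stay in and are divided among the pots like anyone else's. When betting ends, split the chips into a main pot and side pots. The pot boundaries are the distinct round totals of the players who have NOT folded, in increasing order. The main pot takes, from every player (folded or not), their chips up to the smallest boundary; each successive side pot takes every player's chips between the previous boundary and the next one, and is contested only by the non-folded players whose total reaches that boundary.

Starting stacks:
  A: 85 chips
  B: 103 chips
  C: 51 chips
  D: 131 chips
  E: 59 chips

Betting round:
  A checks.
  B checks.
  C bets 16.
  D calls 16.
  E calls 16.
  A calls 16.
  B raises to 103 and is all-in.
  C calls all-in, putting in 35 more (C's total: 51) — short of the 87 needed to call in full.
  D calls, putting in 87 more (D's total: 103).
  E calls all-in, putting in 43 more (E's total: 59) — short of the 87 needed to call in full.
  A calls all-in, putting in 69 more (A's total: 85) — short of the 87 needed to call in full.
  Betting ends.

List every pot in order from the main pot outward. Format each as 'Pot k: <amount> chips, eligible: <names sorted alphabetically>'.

Pot 1: 255 chips, eligible: A, B, C, D, E
Pot 2: 32 chips, eligible: A, B, D, E
Pot 3: 78 chips, eligible: A, B, D
Pot 4: 36 chips, eligible: B, D

Derivation:
Contributions: A=85, B=103, C=51, D=103, E=59
Pot levels (distinct totals of non-folded players): 51, 59, 85, 103
Layer 1-51: 51 each from A, B, C, D, E = 51*5 = 255 chips; eligible A, B, C, D, E
Layer 52-59: 8 each from A, B, D, E = 8*4 = 32 chips; eligible A, B, D, E
Layer 60-85: 26 each from A, B, D = 26*3 = 78 chips; eligible A, B, D
Layer 86-103: 18 each from B, D = 18*2 = 36 chips; eligible B, D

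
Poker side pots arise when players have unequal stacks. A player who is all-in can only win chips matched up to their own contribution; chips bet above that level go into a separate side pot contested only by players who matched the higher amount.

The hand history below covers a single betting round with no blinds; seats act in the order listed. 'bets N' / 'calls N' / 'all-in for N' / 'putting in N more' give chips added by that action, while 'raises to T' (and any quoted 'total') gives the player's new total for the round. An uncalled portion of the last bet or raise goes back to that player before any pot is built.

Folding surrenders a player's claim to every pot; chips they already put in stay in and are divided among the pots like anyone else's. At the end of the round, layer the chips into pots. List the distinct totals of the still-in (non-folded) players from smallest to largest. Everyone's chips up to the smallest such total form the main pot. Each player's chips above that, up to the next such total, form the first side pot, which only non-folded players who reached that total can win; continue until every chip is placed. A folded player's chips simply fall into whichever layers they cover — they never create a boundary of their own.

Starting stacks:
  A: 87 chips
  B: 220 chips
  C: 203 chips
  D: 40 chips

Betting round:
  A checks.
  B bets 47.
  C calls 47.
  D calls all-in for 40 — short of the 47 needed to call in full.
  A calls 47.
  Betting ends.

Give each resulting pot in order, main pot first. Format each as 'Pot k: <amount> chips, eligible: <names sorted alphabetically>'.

Contributions: A=47, B=47, C=47, D=40
Pot levels (distinct totals of non-folded players): 40, 47
Layer 1-40: 40 each from A, B, C, D = 40*4 = 160 chips; eligible A, B, C, D
Layer 41-47: 7 each from A, B, C = 7*3 = 21 chips; eligible A, B, C

Pot 1: 160 chips, eligible: A, B, C, D
Pot 2: 21 chips, eligible: A, B, C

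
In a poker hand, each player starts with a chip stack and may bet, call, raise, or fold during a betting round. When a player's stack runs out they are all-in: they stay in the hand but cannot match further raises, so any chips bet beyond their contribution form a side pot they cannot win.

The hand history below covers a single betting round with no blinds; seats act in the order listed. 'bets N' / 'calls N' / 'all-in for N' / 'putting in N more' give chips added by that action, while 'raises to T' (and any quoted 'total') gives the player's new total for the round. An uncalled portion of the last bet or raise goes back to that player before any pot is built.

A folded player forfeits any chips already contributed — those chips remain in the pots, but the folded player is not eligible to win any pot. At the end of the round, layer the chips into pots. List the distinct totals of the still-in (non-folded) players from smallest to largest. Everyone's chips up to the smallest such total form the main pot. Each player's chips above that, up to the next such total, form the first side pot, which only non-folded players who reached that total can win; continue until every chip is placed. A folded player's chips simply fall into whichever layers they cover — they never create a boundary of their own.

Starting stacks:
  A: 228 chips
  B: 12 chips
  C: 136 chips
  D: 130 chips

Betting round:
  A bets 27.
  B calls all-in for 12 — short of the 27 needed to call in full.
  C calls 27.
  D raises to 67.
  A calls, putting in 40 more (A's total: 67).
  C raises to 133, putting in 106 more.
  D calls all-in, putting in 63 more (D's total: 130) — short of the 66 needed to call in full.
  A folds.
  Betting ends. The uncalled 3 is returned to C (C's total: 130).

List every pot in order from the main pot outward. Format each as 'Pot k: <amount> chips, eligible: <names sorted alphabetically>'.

Contributions (after 3 returned to C): A=67, B=12, C=130, D=130
Folded: A
Pot levels (distinct totals of non-folded players): 12, 130
Layer 1-12: 12 each from A, B, C, D = 12*4 = 48 chips; eligible B, C, D
Layer 13-130: A 55 + C 118 + D 118 = 291 chips; eligible C, D

Pot 1: 48 chips, eligible: B, C, D
Pot 2: 291 chips, eligible: C, D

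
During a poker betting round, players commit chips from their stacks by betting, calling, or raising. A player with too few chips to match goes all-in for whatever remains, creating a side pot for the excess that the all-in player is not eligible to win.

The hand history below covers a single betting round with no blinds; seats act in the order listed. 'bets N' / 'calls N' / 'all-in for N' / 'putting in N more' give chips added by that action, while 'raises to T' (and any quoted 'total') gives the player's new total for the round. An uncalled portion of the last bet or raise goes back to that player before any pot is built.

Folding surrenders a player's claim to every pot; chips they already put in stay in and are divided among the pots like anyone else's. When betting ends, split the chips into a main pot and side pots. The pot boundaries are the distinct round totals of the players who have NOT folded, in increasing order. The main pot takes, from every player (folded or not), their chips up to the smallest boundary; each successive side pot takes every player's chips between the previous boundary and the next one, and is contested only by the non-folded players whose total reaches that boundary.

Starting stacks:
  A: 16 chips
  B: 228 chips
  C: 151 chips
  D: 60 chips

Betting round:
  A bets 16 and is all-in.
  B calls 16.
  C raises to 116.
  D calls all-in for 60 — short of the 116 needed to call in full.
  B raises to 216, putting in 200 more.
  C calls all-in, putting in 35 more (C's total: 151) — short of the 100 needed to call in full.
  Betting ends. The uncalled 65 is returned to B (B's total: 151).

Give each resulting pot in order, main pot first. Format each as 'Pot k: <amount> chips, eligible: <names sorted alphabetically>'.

Contributions (after 65 returned to B): A=16, B=151, C=151, D=60
Pot levels (distinct totals of non-folded players): 16, 60, 151
Layer 1-16: 16 each from A, B, C, D = 16*4 = 64 chips; eligible A, B, C, D
Layer 17-60: 44 each from B, C, D = 44*3 = 132 chips; eligible B, C, D
Layer 61-151: 91 each from B, C = 91*2 = 182 chips; eligible B, C

Pot 1: 64 chips, eligible: A, B, C, D
Pot 2: 132 chips, eligible: B, C, D
Pot 3: 182 chips, eligible: B, C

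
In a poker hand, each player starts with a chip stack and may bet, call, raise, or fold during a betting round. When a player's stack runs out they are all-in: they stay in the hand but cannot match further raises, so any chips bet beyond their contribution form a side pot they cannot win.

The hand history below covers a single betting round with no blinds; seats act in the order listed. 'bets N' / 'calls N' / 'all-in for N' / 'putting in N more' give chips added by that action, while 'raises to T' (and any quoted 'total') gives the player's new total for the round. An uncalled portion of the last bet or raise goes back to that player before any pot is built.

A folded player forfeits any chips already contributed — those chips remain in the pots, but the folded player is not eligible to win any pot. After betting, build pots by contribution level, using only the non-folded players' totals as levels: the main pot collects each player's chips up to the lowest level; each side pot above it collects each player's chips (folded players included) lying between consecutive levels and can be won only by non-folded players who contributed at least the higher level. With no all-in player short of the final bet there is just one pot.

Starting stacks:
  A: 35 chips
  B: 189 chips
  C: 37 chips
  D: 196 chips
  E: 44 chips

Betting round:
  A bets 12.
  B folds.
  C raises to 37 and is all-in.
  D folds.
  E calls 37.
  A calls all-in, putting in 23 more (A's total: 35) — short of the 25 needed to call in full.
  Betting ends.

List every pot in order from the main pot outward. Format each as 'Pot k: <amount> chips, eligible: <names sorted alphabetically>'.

Contributions: A=35, C=37, E=37
Folded: B, D
Pot levels (distinct totals of non-folded players): 35, 37
Layer 1-35: 35 each from A, C, E = 35*3 = 105 chips; eligible A, C, E
Layer 36-37: 2 each from C, E = 2*2 = 4 chips; eligible C, E

Pot 1: 105 chips, eligible: A, C, E
Pot 2: 4 chips, eligible: C, E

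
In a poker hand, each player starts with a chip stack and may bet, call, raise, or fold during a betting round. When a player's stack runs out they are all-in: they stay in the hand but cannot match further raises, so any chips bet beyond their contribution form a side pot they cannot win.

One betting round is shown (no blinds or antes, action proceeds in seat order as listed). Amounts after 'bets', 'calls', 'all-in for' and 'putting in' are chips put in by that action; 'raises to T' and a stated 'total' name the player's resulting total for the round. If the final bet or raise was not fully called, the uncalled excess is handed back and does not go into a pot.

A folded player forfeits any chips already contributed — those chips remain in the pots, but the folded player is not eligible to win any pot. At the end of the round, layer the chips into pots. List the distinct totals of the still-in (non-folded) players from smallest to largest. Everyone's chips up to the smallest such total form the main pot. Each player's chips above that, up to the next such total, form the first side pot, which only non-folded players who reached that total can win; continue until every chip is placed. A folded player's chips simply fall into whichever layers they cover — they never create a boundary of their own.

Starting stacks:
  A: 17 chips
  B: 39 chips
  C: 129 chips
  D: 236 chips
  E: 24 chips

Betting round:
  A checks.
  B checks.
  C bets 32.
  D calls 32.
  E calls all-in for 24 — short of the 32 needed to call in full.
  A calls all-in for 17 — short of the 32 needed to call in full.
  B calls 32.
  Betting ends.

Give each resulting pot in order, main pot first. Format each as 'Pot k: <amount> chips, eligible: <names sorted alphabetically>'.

Pot 1: 85 chips, eligible: A, B, C, D, E
Pot 2: 28 chips, eligible: B, C, D, E
Pot 3: 24 chips, eligible: B, C, D

Derivation:
Contributions: A=17, B=32, C=32, D=32, E=24
Pot levels (distinct totals of non-folded players): 17, 24, 32
Layer 1-17: 17 each from A, B, C, D, E = 17*5 = 85 chips; eligible A, B, C, D, E
Layer 18-24: 7 each from B, C, D, E = 7*4 = 28 chips; eligible B, C, D, E
Layer 25-32: 8 each from B, C, D = 8*3 = 24 chips; eligible B, C, D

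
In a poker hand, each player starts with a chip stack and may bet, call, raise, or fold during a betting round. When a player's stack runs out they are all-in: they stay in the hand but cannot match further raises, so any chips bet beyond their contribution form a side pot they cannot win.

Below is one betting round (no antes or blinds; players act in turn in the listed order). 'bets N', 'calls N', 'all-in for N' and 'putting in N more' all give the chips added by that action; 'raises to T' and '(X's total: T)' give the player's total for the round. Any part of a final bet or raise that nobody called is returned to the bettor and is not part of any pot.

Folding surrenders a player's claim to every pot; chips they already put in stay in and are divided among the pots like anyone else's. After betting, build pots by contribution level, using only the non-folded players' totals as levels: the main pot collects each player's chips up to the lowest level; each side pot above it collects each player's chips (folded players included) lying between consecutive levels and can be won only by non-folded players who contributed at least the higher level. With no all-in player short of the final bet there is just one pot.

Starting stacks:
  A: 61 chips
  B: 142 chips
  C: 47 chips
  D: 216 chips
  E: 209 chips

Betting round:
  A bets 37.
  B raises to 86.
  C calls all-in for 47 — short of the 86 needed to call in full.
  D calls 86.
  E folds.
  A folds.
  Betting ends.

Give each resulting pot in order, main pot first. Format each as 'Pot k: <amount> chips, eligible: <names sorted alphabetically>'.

Pot 1: 178 chips, eligible: B, C, D
Pot 2: 78 chips, eligible: B, D

Derivation:
Contributions: A=37, B=86, C=47, D=86
Folded: A, E
Pot levels (distinct totals of non-folded players): 47, 86
Layer 1-47: A 37 + B 47 + C 47 + D 47 = 178 chips; eligible B, C, D
Layer 48-86: 39 each from B, D = 39*2 = 78 chips; eligible B, D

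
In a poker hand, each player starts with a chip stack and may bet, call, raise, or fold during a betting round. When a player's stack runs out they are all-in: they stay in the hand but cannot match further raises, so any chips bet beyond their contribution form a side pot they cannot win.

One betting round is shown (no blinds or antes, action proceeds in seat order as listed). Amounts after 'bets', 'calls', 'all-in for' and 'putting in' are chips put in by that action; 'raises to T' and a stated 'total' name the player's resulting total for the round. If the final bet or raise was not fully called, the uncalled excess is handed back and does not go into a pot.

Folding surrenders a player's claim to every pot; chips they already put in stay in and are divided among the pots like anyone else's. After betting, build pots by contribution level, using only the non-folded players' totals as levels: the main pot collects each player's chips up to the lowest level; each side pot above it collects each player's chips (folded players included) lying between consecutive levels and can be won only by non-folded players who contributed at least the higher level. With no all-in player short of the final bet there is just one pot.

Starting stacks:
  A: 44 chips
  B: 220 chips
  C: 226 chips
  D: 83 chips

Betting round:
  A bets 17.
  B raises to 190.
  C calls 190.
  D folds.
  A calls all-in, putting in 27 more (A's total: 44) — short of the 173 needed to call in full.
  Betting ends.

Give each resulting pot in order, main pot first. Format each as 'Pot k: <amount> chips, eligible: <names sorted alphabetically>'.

Pot 1: 132 chips, eligible: A, B, C
Pot 2: 292 chips, eligible: B, C

Derivation:
Contributions: A=44, B=190, C=190
Folded: D
Pot levels (distinct totals of non-folded players): 44, 190
Layer 1-44: 44 each from A, B, C = 44*3 = 132 chips; eligible A, B, C
Layer 45-190: 146 each from B, C = 146*2 = 292 chips; eligible B, C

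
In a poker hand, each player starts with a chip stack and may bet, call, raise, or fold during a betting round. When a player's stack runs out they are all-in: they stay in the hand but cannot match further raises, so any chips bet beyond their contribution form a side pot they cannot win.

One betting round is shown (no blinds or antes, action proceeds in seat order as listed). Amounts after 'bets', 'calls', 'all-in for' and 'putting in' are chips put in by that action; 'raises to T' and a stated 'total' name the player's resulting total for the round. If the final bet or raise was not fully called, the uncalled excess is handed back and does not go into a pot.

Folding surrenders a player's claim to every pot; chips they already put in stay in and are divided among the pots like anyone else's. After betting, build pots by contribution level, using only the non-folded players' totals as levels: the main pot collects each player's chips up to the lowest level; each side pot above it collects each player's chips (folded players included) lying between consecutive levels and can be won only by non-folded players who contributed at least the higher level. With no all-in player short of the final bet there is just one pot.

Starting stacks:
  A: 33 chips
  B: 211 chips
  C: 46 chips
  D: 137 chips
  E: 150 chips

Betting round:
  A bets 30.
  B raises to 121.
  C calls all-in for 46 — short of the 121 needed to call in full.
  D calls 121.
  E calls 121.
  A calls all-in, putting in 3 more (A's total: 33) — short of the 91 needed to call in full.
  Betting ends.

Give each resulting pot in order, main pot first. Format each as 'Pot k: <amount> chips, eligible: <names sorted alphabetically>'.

Pot 1: 165 chips, eligible: A, B, C, D, E
Pot 2: 52 chips, eligible: B, C, D, E
Pot 3: 225 chips, eligible: B, D, E

Derivation:
Contributions: A=33, B=121, C=46, D=121, E=121
Pot levels (distinct totals of non-folded players): 33, 46, 121
Layer 1-33: 33 each from A, B, C, D, E = 33*5 = 165 chips; eligible A, B, C, D, E
Layer 34-46: 13 each from B, C, D, E = 13*4 = 52 chips; eligible B, C, D, E
Layer 47-121: 75 each from B, D, E = 75*3 = 225 chips; eligible B, D, E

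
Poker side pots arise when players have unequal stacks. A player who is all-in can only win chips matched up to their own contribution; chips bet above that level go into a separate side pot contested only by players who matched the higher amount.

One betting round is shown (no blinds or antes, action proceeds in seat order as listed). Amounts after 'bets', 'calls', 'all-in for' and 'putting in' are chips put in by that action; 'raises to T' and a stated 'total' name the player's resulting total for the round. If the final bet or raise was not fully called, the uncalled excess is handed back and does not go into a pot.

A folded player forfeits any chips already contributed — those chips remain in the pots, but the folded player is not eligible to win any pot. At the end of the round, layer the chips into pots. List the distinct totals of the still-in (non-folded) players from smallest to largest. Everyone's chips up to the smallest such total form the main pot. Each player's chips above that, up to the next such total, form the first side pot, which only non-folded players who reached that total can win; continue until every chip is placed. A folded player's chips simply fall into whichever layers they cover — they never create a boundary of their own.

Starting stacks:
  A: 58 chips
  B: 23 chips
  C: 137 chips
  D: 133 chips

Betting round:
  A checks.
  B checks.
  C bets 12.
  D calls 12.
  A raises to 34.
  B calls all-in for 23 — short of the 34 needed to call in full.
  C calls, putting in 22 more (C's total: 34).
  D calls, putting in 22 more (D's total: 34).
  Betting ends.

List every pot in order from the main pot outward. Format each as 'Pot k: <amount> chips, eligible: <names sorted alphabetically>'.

Contributions: A=34, B=23, C=34, D=34
Pot levels (distinct totals of non-folded players): 23, 34
Layer 1-23: 23 each from A, B, C, D = 23*4 = 92 chips; eligible A, B, C, D
Layer 24-34: 11 each from A, C, D = 11*3 = 33 chips; eligible A, C, D

Pot 1: 92 chips, eligible: A, B, C, D
Pot 2: 33 chips, eligible: A, C, D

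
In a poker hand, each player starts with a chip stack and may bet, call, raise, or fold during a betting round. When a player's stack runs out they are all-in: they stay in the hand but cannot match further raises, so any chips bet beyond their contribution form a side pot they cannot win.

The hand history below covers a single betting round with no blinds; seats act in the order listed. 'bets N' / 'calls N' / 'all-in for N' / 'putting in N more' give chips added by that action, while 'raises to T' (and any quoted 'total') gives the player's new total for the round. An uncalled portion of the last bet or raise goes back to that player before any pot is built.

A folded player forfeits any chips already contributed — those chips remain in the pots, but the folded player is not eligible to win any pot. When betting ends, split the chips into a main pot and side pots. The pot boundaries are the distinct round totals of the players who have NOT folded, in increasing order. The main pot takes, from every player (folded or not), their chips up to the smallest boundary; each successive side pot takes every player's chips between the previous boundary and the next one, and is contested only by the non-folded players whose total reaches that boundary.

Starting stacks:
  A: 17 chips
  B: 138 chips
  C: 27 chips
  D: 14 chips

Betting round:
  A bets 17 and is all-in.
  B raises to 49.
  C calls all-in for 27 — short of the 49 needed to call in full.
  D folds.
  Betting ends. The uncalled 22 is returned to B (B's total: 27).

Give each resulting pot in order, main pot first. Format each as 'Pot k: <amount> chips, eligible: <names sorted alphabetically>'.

Pot 1: 51 chips, eligible: A, B, C
Pot 2: 20 chips, eligible: B, C

Derivation:
Contributions (after 22 returned to B): A=17, B=27, C=27
Folded: D
Pot levels (distinct totals of non-folded players): 17, 27
Layer 1-17: 17 each from A, B, C = 17*3 = 51 chips; eligible A, B, C
Layer 18-27: 10 each from B, C = 10*2 = 20 chips; eligible B, C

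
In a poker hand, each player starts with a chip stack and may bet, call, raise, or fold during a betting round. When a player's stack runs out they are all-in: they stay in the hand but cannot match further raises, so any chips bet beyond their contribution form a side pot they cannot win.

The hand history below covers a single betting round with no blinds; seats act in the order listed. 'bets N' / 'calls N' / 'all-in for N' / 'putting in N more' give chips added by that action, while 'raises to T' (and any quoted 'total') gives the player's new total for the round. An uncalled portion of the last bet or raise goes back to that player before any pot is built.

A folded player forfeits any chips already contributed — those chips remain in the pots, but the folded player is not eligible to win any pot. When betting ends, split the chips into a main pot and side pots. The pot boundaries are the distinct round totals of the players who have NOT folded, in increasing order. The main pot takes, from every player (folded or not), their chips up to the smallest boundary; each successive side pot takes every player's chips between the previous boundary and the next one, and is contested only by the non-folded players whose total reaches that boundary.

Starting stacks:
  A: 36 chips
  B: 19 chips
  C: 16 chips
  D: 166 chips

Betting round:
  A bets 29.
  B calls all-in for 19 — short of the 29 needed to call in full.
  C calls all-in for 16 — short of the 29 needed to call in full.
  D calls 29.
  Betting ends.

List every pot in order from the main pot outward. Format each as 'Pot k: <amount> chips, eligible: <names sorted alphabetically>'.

Contributions: A=29, B=19, C=16, D=29
Pot levels (distinct totals of non-folded players): 16, 19, 29
Layer 1-16: 16 each from A, B, C, D = 16*4 = 64 chips; eligible A, B, C, D
Layer 17-19: 3 each from A, B, D = 3*3 = 9 chips; eligible A, B, D
Layer 20-29: 10 each from A, D = 10*2 = 20 chips; eligible A, D

Pot 1: 64 chips, eligible: A, B, C, D
Pot 2: 9 chips, eligible: A, B, D
Pot 3: 20 chips, eligible: A, D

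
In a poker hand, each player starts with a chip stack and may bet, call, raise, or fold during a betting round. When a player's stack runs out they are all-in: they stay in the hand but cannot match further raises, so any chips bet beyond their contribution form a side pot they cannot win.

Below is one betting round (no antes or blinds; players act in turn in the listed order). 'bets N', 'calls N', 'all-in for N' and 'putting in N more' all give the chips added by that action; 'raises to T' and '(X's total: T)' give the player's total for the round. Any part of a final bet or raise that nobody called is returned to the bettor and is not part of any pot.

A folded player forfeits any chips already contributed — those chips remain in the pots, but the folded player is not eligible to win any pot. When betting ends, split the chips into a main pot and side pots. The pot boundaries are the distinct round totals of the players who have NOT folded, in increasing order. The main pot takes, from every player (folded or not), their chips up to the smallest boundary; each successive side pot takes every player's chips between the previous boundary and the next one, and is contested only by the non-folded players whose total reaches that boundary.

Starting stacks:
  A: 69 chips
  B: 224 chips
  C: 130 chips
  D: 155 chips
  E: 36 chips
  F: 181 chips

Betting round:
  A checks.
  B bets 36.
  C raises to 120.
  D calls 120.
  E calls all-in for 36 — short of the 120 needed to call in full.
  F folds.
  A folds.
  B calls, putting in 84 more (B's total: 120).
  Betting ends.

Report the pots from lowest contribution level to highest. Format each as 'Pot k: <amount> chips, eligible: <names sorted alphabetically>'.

Contributions: B=120, C=120, D=120, E=36
Folded: A, F
Pot levels (distinct totals of non-folded players): 36, 120
Layer 1-36: 36 each from B, C, D, E = 36*4 = 144 chips; eligible B, C, D, E
Layer 37-120: 84 each from B, C, D = 84*3 = 252 chips; eligible B, C, D

Pot 1: 144 chips, eligible: B, C, D, E
Pot 2: 252 chips, eligible: B, C, D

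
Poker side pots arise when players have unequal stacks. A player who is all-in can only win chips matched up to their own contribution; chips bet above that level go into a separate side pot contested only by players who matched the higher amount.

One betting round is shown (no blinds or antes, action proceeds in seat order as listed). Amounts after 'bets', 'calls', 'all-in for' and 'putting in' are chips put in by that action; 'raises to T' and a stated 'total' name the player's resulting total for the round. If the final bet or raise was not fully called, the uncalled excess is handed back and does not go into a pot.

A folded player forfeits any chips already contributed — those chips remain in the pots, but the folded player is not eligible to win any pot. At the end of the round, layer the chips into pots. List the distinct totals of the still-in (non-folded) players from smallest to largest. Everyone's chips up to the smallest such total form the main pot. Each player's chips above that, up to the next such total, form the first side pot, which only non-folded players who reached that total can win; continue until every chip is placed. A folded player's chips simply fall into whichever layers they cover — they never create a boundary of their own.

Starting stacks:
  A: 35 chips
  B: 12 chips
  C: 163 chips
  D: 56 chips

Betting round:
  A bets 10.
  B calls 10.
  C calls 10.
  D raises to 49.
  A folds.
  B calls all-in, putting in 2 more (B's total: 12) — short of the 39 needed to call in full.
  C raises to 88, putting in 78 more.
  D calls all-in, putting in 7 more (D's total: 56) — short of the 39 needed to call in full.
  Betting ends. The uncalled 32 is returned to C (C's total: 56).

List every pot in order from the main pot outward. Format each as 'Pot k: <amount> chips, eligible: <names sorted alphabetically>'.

Contributions (after 32 returned to C): A=10, B=12, C=56, D=56
Folded: A
Pot levels (distinct totals of non-folded players): 12, 56
Layer 1-12: A 10 + B 12 + C 12 + D 12 = 46 chips; eligible B, C, D
Layer 13-56: 44 each from C, D = 44*2 = 88 chips; eligible C, D

Pot 1: 46 chips, eligible: B, C, D
Pot 2: 88 chips, eligible: C, D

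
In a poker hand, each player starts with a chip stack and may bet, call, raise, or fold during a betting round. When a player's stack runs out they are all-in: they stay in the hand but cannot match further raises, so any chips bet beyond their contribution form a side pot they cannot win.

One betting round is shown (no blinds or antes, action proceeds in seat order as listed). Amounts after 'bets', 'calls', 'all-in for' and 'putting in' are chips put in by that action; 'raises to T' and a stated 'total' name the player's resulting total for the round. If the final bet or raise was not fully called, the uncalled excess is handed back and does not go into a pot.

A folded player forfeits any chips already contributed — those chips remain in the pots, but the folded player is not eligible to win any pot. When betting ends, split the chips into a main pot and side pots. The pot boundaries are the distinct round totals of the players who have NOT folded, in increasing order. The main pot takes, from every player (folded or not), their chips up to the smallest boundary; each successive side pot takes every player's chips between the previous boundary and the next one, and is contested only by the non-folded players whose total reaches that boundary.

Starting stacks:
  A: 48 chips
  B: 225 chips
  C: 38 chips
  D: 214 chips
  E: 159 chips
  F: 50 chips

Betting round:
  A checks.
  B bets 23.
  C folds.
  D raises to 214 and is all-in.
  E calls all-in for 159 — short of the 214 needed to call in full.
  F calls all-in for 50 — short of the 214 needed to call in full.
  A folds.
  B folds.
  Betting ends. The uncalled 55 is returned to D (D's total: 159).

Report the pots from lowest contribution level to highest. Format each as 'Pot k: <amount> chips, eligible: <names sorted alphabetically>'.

Pot 1: 173 chips, eligible: D, E, F
Pot 2: 218 chips, eligible: D, E

Derivation:
Contributions (after 55 returned to D): B=23, D=159, E=159, F=50
Folded: A, B, C
Pot levels (distinct totals of non-folded players): 50, 159
Layer 1-50: B 23 + D 50 + E 50 + F 50 = 173 chips; eligible D, E, F
Layer 51-159: 109 each from D, E = 109*2 = 218 chips; eligible D, E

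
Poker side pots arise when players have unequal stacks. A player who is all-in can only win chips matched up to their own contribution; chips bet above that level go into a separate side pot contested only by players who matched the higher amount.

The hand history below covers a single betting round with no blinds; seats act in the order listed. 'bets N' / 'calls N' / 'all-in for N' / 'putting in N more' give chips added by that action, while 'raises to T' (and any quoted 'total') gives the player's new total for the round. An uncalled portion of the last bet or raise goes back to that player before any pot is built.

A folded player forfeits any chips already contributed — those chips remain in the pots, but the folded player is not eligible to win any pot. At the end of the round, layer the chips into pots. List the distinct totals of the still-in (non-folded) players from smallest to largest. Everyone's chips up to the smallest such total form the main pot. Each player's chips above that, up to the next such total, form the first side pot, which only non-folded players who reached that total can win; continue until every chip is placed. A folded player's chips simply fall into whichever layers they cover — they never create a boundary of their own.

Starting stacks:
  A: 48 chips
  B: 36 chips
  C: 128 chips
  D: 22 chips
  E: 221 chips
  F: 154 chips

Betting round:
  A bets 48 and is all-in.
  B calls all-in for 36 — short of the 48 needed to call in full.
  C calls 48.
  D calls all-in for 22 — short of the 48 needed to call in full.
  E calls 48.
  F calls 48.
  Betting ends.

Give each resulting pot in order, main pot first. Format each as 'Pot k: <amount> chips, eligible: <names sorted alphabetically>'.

Contributions: A=48, B=36, C=48, D=22, E=48, F=48
Pot levels (distinct totals of non-folded players): 22, 36, 48
Layer 1-22: 22 each from A, B, C, D, E, F = 22*6 = 132 chips; eligible A, B, C, D, E, F
Layer 23-36: 14 each from A, B, C, E, F = 14*5 = 70 chips; eligible A, B, C, E, F
Layer 37-48: 12 each from A, C, E, F = 12*4 = 48 chips; eligible A, C, E, F

Pot 1: 132 chips, eligible: A, B, C, D, E, F
Pot 2: 70 chips, eligible: A, B, C, E, F
Pot 3: 48 chips, eligible: A, C, E, F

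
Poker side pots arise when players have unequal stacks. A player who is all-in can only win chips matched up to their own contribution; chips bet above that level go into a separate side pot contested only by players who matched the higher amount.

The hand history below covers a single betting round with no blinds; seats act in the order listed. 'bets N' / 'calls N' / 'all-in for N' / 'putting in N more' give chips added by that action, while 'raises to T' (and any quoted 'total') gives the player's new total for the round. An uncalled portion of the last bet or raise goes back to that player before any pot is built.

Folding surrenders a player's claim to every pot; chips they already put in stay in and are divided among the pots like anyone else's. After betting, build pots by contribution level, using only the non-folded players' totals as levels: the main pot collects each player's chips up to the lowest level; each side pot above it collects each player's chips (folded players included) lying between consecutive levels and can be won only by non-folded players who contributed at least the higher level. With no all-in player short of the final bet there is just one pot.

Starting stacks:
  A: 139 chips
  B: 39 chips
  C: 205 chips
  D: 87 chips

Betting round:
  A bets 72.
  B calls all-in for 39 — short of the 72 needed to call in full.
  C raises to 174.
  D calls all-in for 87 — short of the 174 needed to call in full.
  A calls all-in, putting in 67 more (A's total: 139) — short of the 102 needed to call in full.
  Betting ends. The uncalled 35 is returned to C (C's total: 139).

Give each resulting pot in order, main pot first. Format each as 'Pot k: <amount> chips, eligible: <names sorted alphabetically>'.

Contributions (after 35 returned to C): A=139, B=39, C=139, D=87
Pot levels (distinct totals of non-folded players): 39, 87, 139
Layer 1-39: 39 each from A, B, C, D = 39*4 = 156 chips; eligible A, B, C, D
Layer 40-87: 48 each from A, C, D = 48*3 = 144 chips; eligible A, C, D
Layer 88-139: 52 each from A, C = 52*2 = 104 chips; eligible A, C

Pot 1: 156 chips, eligible: A, B, C, D
Pot 2: 144 chips, eligible: A, C, D
Pot 3: 104 chips, eligible: A, C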